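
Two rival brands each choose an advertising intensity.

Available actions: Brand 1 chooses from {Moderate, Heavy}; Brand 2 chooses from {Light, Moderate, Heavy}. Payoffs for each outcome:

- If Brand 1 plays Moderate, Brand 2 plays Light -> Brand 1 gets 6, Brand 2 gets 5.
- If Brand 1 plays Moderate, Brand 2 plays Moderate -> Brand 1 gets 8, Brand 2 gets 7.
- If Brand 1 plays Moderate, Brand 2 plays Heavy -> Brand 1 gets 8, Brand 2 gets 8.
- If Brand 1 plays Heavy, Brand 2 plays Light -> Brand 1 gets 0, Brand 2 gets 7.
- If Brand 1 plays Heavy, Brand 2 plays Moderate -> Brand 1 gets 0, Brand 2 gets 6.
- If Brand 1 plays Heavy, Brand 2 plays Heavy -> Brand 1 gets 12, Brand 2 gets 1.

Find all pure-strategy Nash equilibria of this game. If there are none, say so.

(Moderate, Light): Brand 2 can switch to Moderate (5 → 7). Not NE.
(Moderate, Moderate): Brand 2 can switch to Heavy (7 → 8). Not NE.
(Moderate, Heavy): Brand 1 can switch to Heavy (8 → 12). Not NE.
(Heavy, Light): Brand 1 can switch to Moderate (0 → 6). Not NE.
(Heavy, Moderate): Brand 1 can switch to Moderate (0 → 8). Not NE.
(Heavy, Heavy): Brand 2 can switch to Light (1 → 7). Not NE.

none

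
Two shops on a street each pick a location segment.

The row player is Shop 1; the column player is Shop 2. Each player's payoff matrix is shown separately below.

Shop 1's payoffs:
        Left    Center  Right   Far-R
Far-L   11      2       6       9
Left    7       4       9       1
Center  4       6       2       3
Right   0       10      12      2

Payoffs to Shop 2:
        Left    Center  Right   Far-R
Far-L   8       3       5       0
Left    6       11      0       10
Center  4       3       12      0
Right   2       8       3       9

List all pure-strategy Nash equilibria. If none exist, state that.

(Far-L, Left)

For each strategy profile, look for a profitable unilateral deviation.
(Far-L, Left): Shop 1 gets 11, best alternative 7; Shop 2 gets 8, best alternative 5. No profitable deviation — NE.
(Far-L, Center): Shop 1 can switch to Left (2 → 4). Not NE.
(Far-L, Right): Shop 1 can switch to Left (6 → 9). Not NE.
(Far-L, Far-R): Shop 2 can switch to Left (0 → 8). Not NE.
(Left, Left): Shop 1 can switch to Far-L (7 → 11). Not NE.
(Left, Center): Shop 1 can switch to Center (4 → 6). Not NE.
(Left, Right): Shop 1 can switch to Right (9 → 12). Not NE.
(Left, Far-R): Shop 1 can switch to Far-L (1 → 9). Not NE.
(Center, Left): Shop 1 can switch to Far-L (4 → 11). Not NE.
(Center, Center): Shop 1 can switch to Right (6 → 10). Not NE.
(Center, Right): Shop 1 can switch to Far-L (2 → 6). Not NE.
(Center, Far-R): Shop 1 can switch to Far-L (3 → 9). Not NE.
(Right, Left): Shop 1 can switch to Far-L (0 → 11). Not NE.
(The remaining 3 profiles each have a profitable deviation by the same check.)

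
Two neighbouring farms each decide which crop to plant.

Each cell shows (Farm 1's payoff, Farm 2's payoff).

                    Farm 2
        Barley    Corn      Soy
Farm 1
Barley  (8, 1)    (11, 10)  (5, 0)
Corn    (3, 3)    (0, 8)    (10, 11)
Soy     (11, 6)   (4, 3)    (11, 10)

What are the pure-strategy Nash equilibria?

Farm 1 against Barley: payoffs 8, 3, 11 → best response Soy.
Farm 1 against Corn: payoffs 11, 0, 4 → best response Barley.
Farm 1 against Soy: payoffs 5, 10, 11 → best response Soy.
Farm 2 against Barley: payoffs 1, 10, 0 → best response Corn.
Farm 2 against Corn: payoffs 3, 8, 11 → best response Soy.
Farm 2 against Soy: payoffs 6, 3, 10 → best response Soy.
Mutual best responses: (Barley, Corn); (Soy, Soy).

Pure-strategy Nash equilibria: (Barley, Corn), (Soy, Soy)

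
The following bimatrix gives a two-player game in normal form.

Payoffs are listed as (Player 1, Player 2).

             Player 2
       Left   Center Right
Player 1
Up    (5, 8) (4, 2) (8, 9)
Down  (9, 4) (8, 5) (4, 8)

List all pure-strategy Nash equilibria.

Check each profile: it is a Nash equilibrium iff no player can strictly gain by switching unilaterally.
(Up, Left): Player 1 can switch to Down (5 → 9). Not NE.
(Up, Center): Player 1 can switch to Down (4 → 8). Not NE.
(Up, Right): Player 1 gets 8, best alternative 4; Player 2 gets 9, best alternative 8. No profitable deviation — NE.
(Down, Left): Player 2 can switch to Center (4 → 5). Not NE.
(Down, Center): Player 2 can switch to Right (5 → 8). Not NE.
(Down, Right): Player 1 can switch to Up (4 → 8). Not NE.

(Up, Right)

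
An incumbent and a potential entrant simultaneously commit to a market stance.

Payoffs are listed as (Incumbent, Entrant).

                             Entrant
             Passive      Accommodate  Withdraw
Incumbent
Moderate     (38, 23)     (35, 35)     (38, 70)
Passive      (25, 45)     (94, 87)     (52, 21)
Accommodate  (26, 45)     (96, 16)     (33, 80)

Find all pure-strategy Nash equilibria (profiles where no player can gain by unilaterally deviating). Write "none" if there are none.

Check each profile: it is a Nash equilibrium iff no player can strictly gain by switching unilaterally.
(Moderate, Passive): Entrant can switch to Accommodate (23 → 35). Not NE.
(Moderate, Accommodate): Incumbent can switch to Passive (35 → 94). Not NE.
(Moderate, Withdraw): Incumbent can switch to Passive (38 → 52). Not NE.
(Passive, Passive): Incumbent can switch to Moderate (25 → 38). Not NE.
(Passive, Accommodate): Incumbent can switch to Accommodate (94 → 96). Not NE.
(Passive, Withdraw): Entrant can switch to Passive (21 → 45). Not NE.
(Accommodate, Passive): Incumbent can switch to Moderate (26 → 38). Not NE.
(Accommodate, Accommodate): Entrant can switch to Passive (16 → 45). Not NE.
(Accommodate, Withdraw): Incumbent can switch to Moderate (33 → 38). Not NE.

No pure-strategy Nash equilibrium.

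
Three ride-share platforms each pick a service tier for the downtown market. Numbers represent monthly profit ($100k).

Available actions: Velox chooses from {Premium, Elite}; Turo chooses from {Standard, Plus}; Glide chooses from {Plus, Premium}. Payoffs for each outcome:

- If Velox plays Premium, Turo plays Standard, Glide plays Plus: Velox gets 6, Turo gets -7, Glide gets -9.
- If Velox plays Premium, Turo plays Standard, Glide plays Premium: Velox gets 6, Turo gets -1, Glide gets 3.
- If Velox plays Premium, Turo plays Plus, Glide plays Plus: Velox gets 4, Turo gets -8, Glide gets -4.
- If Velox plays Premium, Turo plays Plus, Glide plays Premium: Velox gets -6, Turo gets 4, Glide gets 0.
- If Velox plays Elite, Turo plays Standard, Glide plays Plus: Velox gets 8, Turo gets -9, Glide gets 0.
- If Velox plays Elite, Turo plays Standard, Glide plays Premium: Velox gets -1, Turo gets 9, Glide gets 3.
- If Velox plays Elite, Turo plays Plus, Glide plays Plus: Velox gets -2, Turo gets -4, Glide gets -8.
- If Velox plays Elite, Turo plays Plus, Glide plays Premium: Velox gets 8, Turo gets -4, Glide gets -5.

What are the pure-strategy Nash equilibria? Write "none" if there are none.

(Premium, Standard, Plus): Velox can switch to Elite (6 → 8). Not NE.
(Premium, Standard, Premium): Turo can switch to Plus (-1 → 4). Not NE.
(Premium, Plus, Plus): Turo can switch to Standard (-8 → -7). Not NE.
(Premium, Plus, Premium): Velox can switch to Elite (-6 → 8). Not NE.
(Elite, Standard, Plus): Turo can switch to Plus (-9 → -4). Not NE.
(Elite, Standard, Premium): Velox can switch to Premium (-1 → 6). Not NE.
(Elite, Plus, Plus): Velox can switch to Premium (-2 → 4). Not NE.
(Elite, Plus, Premium): Turo can switch to Standard (-4 → 9). Not NE.

There is no pure-strategy Nash equilibrium.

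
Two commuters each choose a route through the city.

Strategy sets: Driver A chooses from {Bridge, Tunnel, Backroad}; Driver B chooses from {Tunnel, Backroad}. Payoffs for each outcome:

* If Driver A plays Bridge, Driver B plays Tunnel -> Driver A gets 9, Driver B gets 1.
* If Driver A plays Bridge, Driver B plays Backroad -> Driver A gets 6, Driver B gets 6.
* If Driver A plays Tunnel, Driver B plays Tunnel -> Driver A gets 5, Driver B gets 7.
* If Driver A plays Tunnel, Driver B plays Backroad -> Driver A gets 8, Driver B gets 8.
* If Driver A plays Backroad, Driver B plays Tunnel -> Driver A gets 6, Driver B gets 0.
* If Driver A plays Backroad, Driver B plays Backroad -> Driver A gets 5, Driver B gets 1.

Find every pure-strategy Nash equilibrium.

Mark each player's best response to every combination of opponents' strategies; a profile where every player is best-responding is a pure Nash equilibrium.
Driver A against Tunnel: payoffs 9, 5, 6 → best response Bridge.
Driver A against Backroad: payoffs 6, 8, 5 → best response Tunnel.
Driver B against Bridge: payoffs 1, 6 → best response Backroad.
Driver B against Tunnel: payoffs 7, 8 → best response Backroad.
Driver B against Backroad: payoffs 0, 1 → best response Backroad.
Mutual best responses: (Tunnel, Backroad).

The unique pure-strategy Nash equilibrium is (Tunnel, Backroad).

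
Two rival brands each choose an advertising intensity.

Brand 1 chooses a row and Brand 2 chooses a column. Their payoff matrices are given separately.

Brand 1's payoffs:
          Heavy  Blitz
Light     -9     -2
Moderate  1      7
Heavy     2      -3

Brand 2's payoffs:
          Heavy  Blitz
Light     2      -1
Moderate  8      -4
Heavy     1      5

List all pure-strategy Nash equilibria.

none

Brand 1 against Heavy: payoffs -9, 1, 2 → best response Heavy.
Brand 1 against Blitz: payoffs -2, 7, -3 → best response Moderate.
Brand 2 against Light: payoffs 2, -1 → best response Heavy.
Brand 2 against Moderate: payoffs 8, -4 → best response Heavy.
Brand 2 against Heavy: payoffs 1, 5 → best response Blitz.
No profile is a mutual best response for all players.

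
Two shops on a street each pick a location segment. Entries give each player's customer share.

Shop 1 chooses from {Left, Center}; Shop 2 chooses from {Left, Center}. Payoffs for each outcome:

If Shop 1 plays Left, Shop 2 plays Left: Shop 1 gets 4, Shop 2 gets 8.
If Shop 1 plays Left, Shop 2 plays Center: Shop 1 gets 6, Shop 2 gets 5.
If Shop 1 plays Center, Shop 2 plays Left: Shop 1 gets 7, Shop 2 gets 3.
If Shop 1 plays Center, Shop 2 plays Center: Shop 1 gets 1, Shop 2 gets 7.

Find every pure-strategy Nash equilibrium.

There is no pure-strategy Nash equilibrium.

(Left, Left): Shop 1 can switch to Center (4 → 7). Not NE.
(Left, Center): Shop 2 can switch to Left (5 → 8). Not NE.
(Center, Left): Shop 2 can switch to Center (3 → 7). Not NE.
(Center, Center): Shop 1 can switch to Left (1 → 6). Not NE.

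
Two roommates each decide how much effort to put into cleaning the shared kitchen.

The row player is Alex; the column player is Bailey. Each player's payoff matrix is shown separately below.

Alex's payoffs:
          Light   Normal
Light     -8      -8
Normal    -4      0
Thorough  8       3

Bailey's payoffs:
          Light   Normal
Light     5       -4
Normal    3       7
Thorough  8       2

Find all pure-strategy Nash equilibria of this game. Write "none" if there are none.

Pure NE: (Thorough, Light)

Mark each player's best response to every combination of opponents' strategies; a profile where every player is best-responding is a pure Nash equilibrium.
Alex against Light: payoffs -8, -4, 8 → best response Thorough.
Alex against Normal: payoffs -8, 0, 3 → best response Thorough.
Bailey against Light: payoffs 5, -4 → best response Light.
Bailey against Normal: payoffs 3, 7 → best response Normal.
Bailey against Thorough: payoffs 8, 2 → best response Light.
Mutual best responses: (Thorough, Light).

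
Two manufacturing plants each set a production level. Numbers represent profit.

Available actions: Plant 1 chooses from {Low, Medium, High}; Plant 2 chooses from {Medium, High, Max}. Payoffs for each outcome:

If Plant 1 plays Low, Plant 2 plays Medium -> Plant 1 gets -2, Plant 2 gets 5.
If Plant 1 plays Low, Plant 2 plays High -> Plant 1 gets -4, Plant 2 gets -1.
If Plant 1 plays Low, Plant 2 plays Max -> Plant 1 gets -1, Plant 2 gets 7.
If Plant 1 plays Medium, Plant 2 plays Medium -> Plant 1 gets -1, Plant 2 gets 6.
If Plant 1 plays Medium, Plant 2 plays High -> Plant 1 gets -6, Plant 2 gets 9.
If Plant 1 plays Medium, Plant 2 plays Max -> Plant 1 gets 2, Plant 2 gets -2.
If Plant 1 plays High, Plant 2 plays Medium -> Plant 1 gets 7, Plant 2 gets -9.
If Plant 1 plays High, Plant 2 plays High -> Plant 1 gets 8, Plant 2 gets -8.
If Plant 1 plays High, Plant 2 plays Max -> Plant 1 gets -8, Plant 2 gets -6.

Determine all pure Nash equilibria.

Plant 1 against Medium: payoffs -2, -1, 7 → best response High.
Plant 1 against High: payoffs -4, -6, 8 → best response High.
Plant 1 against Max: payoffs -1, 2, -8 → best response Medium.
Plant 2 against Low: payoffs 5, -1, 7 → best response Max.
Plant 2 against Medium: payoffs 6, 9, -2 → best response High.
Plant 2 against High: payoffs -9, -8, -6 → best response Max.
No profile is a mutual best response for all players.

none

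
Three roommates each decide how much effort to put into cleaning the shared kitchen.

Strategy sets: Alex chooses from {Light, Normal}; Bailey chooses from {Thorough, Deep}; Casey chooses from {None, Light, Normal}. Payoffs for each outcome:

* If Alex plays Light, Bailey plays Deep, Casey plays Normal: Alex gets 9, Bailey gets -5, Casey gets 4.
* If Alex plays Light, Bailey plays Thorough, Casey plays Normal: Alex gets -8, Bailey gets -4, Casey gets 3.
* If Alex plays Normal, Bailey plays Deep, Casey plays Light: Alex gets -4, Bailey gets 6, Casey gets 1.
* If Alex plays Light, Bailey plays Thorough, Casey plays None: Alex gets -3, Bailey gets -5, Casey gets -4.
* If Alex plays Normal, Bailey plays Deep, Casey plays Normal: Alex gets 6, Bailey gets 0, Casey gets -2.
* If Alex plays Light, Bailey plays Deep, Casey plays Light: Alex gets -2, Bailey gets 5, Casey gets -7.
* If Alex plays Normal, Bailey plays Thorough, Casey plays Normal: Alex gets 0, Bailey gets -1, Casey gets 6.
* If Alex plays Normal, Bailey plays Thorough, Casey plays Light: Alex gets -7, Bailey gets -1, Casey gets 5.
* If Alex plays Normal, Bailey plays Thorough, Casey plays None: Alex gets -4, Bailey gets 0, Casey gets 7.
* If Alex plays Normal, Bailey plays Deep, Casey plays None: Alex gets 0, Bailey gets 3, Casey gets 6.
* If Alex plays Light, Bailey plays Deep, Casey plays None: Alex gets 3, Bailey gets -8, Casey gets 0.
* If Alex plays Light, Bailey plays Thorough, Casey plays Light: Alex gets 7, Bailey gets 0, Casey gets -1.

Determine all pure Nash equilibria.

There is no pure-strategy Nash equilibrium.

(Light, Thorough, None): Casey can switch to Light (-4 → -1). Not NE.
(Light, Thorough, Light): Bailey can switch to Deep (0 → 5). Not NE.
(Light, Thorough, Normal): Alex can switch to Normal (-8 → 0). Not NE.
(Light, Deep, None): Bailey can switch to Thorough (-8 → -5). Not NE.
(Light, Deep, Light): Casey can switch to None (-7 → 0). Not NE.
(Light, Deep, Normal): Bailey can switch to Thorough (-5 → -4). Not NE.
(Normal, Thorough, None): Alex can switch to Light (-4 → -3). Not NE.
(Normal, Thorough, Light): Alex can switch to Light (-7 → 7). Not NE.
(Normal, Thorough, Normal): Bailey can switch to Deep (-1 → 0). Not NE.
(Normal, Deep, None): Alex can switch to Light (0 → 3). Not NE.
(Normal, Deep, Light): Alex can switch to Light (-4 → -2). Not NE.
(Normal, Deep, Normal): Alex can switch to Light (6 → 9). Not NE.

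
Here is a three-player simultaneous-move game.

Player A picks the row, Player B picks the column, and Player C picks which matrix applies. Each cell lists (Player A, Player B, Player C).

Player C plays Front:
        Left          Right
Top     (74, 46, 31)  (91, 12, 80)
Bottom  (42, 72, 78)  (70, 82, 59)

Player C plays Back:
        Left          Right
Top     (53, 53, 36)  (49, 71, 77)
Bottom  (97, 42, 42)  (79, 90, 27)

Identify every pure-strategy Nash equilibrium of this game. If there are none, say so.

For each player, find the best response to each opponent profile; mutual best responses are the pure NE.
Player A against (Left, Front): payoffs 74, 42 → best response Top.
Player A against (Left, Back): payoffs 53, 97 → best response Bottom.
Player A against (Right, Front): payoffs 91, 70 → best response Top.
Player A against (Right, Back): payoffs 49, 79 → best response Bottom.
Player B against (Top, Front): payoffs 46, 12 → best response Left.
Player B against (Top, Back): payoffs 53, 71 → best response Right.
Player B against (Bottom, Front): payoffs 72, 82 → best response Right.
Player B against (Bottom, Back): payoffs 42, 90 → best response Right.
Player C against (Top, Left): payoffs 31, 36 → best response Back.
Player C against (Top, Right): payoffs 80, 77 → best response Front.
Player C against (Bottom, Left): payoffs 78, 42 → best response Front.
Player C against (Bottom, Right): payoffs 59, 27 → best response Front.
No profile is a mutual best response for all players.

none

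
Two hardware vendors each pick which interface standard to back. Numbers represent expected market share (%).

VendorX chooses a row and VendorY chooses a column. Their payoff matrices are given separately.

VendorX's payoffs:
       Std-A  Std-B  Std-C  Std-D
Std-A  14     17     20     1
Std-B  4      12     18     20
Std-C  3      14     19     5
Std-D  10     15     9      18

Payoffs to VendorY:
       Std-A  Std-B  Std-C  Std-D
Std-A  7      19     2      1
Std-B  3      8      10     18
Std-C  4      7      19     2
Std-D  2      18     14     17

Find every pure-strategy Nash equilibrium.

VendorX against Std-A: payoffs 14, 4, 3, 10 → best response Std-A.
VendorX against Std-B: payoffs 17, 12, 14, 15 → best response Std-A.
VendorX against Std-C: payoffs 20, 18, 19, 9 → best response Std-A.
VendorX against Std-D: payoffs 1, 20, 5, 18 → best response Std-B.
VendorY against Std-A: payoffs 7, 19, 2, 1 → best response Std-B.
VendorY against Std-B: payoffs 3, 8, 10, 18 → best response Std-D.
VendorY against Std-C: payoffs 4, 7, 19, 2 → best response Std-C.
VendorY against Std-D: payoffs 2, 18, 14, 17 → best response Std-B.
Mutual best responses: (Std-A, Std-B); (Std-B, Std-D).

The pure Nash equilibria are (Std-A, Std-B) and (Std-B, Std-D).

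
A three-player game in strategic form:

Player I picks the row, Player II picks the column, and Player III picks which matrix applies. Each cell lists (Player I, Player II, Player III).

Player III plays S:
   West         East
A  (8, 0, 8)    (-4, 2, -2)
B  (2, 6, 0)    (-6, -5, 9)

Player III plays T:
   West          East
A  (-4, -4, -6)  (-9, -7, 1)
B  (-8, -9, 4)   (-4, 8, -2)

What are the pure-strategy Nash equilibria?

Player I against (West, S): payoffs 8, 2 → best response A.
Player I against (West, T): payoffs -4, -8 → best response A.
Player I against (East, S): payoffs -4, -6 → best response A.
Player I against (East, T): payoffs -9, -4 → best response B.
Player II against (A, S): payoffs 0, 2 → best response East.
Player II against (A, T): payoffs -4, -7 → best response West.
Player II against (B, S): payoffs 6, -5 → best response West.
Player II against (B, T): payoffs -9, 8 → best response East.
Player III against (A, West): payoffs 8, -6 → best response S.
Player III against (A, East): payoffs -2, 1 → best response T.
Player III against (B, West): payoffs 0, 4 → best response T.
Player III against (B, East): payoffs 9, -2 → best response S.
No profile is a mutual best response for all players.

No pure-strategy Nash equilibrium.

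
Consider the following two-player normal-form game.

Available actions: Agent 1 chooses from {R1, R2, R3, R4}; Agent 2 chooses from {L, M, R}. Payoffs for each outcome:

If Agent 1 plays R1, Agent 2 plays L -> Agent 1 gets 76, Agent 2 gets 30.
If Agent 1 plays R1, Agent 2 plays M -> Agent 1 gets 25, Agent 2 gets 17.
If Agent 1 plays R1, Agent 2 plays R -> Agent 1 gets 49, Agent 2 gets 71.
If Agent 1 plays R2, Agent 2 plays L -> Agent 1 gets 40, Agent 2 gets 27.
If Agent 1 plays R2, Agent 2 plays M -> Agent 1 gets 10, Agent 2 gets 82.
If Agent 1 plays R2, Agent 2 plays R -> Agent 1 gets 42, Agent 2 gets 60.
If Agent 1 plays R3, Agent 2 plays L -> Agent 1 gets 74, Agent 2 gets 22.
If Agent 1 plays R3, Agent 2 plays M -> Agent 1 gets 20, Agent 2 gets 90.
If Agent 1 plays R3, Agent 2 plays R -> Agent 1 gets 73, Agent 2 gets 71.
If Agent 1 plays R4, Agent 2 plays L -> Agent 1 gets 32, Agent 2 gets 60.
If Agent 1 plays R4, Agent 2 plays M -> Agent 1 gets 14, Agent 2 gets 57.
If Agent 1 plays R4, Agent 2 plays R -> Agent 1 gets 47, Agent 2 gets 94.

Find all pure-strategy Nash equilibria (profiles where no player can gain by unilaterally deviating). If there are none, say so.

none

Agent 1 against L: payoffs 76, 40, 74, 32 → best response R1.
Agent 1 against M: payoffs 25, 10, 20, 14 → best response R1.
Agent 1 against R: payoffs 49, 42, 73, 47 → best response R3.
Agent 2 against R1: payoffs 30, 17, 71 → best response R.
Agent 2 against R2: payoffs 27, 82, 60 → best response M.
Agent 2 against R3: payoffs 22, 90, 71 → best response M.
Agent 2 against R4: payoffs 60, 57, 94 → best response R.
No profile is a mutual best response for all players.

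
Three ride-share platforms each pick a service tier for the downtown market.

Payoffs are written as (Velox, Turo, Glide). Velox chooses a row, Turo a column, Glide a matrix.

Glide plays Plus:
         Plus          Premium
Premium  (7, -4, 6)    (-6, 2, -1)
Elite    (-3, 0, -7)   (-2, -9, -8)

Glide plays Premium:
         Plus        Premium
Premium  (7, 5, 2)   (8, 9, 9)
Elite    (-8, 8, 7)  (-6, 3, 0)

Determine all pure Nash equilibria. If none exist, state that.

(Premium, Plus, Plus): Turo can switch to Premium (-4 → 2). Not NE.
(Premium, Plus, Premium): Turo can switch to Premium (5 → 9). Not NE.
(Premium, Premium, Plus): Velox can switch to Elite (-6 → -2). Not NE.
(Premium, Premium, Premium): Velox gets 8, best alternative -6; Turo gets 9, best alternative 5; Glide gets 9, best alternative -1. No profitable deviation — NE.
(Elite, Plus, Plus): Velox can switch to Premium (-3 → 7). Not NE.
(Elite, Plus, Premium): Velox can switch to Premium (-8 → 7). Not NE.
(Elite, Premium, Plus): Turo can switch to Plus (-9 → 0). Not NE.
(The remaining 1 profile has a profitable deviation by the same check.)

Pure NE: (Premium, Premium, Premium)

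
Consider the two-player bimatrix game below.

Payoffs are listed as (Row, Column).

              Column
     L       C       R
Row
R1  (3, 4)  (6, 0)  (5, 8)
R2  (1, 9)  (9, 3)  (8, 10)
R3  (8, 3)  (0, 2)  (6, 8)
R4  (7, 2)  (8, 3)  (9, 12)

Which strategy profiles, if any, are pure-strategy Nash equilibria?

For each strategy profile, look for a profitable unilateral deviation.
(R1, L): Row can switch to R3 (3 → 8). Not NE.
(R1, C): Row can switch to R2 (6 → 9). Not NE.
(R1, R): Row can switch to R2 (5 → 8). Not NE.
(R2, L): Row can switch to R1 (1 → 3). Not NE.
(R2, C): Column can switch to L (3 → 9). Not NE.
(R2, R): Row can switch to R4 (8 → 9). Not NE.
(R3, L): Column can switch to R (3 → 8). Not NE.
(R3, C): Row can switch to R1 (0 → 6). Not NE.
(R4, R): Row gets 9, best alternative 8; Column gets 12, best alternative 3. No profitable deviation — NE.
(The remaining 3 profiles each have a profitable deviation by the same check.)

(R4, R)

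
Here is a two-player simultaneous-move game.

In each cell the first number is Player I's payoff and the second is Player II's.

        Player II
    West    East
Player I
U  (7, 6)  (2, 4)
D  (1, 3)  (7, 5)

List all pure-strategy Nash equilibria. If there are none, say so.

For each strategy profile, look for a profitable unilateral deviation.
(U, West): Player I gets 7, best alternative 1; Player II gets 6, best alternative 4. No profitable deviation — NE.
(U, East): Player I can switch to D (2 → 7). Not NE.
(D, West): Player I can switch to U (1 → 7). Not NE.
(D, East): Player I gets 7, best alternative 2; Player II gets 5, best alternative 3. No profitable deviation — NE.

(U, West); (D, East)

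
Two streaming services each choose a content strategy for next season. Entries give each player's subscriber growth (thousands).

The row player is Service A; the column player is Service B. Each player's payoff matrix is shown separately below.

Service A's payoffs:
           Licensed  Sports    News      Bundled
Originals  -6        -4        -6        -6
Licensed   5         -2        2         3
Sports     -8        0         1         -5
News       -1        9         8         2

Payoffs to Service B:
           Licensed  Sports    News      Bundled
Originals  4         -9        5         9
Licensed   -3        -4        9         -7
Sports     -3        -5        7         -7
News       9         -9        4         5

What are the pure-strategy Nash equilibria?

Mark each player's best response to every combination of opponents' strategies; a profile where every player is best-responding is a pure Nash equilibrium.
Service A against Licensed: payoffs -6, 5, -8, -1 → best response Licensed.
Service A against Sports: payoffs -4, -2, 0, 9 → best response News.
Service A against News: payoffs -6, 2, 1, 8 → best response News.
Service A against Bundled: payoffs -6, 3, -5, 2 → best response Licensed.
Service B against Originals: payoffs 4, -9, 5, 9 → best response Bundled.
Service B against Licensed: payoffs -3, -4, 9, -7 → best response News.
Service B against Sports: payoffs -3, -5, 7, -7 → best response News.
Service B against News: payoffs 9, -9, 4, 5 → best response Licensed.
No profile is a mutual best response for all players.

There is no pure-strategy Nash equilibrium.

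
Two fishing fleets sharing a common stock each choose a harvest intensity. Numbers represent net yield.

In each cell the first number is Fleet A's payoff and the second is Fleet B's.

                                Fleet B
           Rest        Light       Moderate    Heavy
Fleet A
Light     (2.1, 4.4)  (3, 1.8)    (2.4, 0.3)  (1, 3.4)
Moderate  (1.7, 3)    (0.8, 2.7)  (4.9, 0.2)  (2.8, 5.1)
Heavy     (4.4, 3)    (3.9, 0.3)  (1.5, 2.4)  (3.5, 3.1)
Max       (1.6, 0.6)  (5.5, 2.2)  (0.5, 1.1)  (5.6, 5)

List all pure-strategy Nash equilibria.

The unique pure-strategy Nash equilibrium is (Max, Heavy).

Fleet A against Rest: payoffs 2.1, 1.7, 4.4, 1.6 → best response Heavy.
Fleet A against Light: payoffs 3, 0.8, 3.9, 5.5 → best response Max.
Fleet A against Moderate: payoffs 2.4, 4.9, 1.5, 0.5 → best response Moderate.
Fleet A against Heavy: payoffs 1, 2.8, 3.5, 5.6 → best response Max.
Fleet B against Light: payoffs 4.4, 1.8, 0.3, 3.4 → best response Rest.
Fleet B against Moderate: payoffs 3, 2.7, 0.2, 5.1 → best response Heavy.
Fleet B against Heavy: payoffs 3, 0.3, 2.4, 3.1 → best response Heavy.
Fleet B against Max: payoffs 0.6, 2.2, 1.1, 5 → best response Heavy.
Mutual best responses: (Max, Heavy).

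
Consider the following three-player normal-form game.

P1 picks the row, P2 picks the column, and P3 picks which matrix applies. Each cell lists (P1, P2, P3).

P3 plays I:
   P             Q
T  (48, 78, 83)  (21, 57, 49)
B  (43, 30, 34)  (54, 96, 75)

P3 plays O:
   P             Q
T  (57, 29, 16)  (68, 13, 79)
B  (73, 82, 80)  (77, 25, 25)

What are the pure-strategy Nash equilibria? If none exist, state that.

Mark each player's best response to every combination of opponents' strategies; a profile where every player is best-responding is a pure Nash equilibrium.
P1 against (P, I): payoffs 48, 43 → best response T.
P1 against (P, O): payoffs 57, 73 → best response B.
P1 against (Q, I): payoffs 21, 54 → best response B.
P1 against (Q, O): payoffs 68, 77 → best response B.
P2 against (T, I): payoffs 78, 57 → best response P.
P2 against (T, O): payoffs 29, 13 → best response P.
P2 against (B, I): payoffs 30, 96 → best response Q.
P2 against (B, O): payoffs 82, 25 → best response P.
P3 against (T, P): payoffs 83, 16 → best response I.
P3 against (T, Q): payoffs 49, 79 → best response O.
P3 against (B, P): payoffs 34, 80 → best response O.
P3 against (B, Q): payoffs 75, 25 → best response I.
Mutual best responses: (T, P, I); (B, P, O); (B, Q, I).

Pure-strategy Nash equilibria: (T, P, I), (B, P, O), (B, Q, I)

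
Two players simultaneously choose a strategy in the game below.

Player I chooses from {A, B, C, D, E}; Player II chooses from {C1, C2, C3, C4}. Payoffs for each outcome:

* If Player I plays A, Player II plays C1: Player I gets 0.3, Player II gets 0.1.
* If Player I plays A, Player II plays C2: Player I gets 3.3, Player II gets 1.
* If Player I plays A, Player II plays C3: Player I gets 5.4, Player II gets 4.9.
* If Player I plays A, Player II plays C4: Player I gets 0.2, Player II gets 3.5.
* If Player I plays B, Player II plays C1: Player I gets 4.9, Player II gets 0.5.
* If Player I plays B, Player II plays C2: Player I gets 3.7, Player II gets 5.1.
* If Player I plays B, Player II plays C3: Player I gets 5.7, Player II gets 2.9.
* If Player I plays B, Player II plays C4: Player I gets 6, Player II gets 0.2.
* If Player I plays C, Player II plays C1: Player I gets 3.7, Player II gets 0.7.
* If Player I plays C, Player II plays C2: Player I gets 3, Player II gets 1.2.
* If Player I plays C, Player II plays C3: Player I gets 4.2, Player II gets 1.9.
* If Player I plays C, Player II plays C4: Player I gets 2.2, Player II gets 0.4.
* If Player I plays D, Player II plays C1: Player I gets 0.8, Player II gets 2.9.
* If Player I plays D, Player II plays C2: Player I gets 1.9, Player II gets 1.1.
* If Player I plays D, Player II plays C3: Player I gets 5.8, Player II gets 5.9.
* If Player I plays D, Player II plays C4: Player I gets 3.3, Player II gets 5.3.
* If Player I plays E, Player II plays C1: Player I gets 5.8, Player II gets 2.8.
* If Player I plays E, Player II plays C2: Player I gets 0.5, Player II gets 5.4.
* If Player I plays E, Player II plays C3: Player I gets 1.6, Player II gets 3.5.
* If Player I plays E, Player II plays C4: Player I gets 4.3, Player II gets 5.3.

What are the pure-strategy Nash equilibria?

The pure Nash equilibria are (B, C2) and (D, C3).

Player I against C1: payoffs 0.3, 4.9, 3.7, 0.8, 5.8 → best response E.
Player I against C2: payoffs 3.3, 3.7, 3, 1.9, 0.5 → best response B.
Player I against C3: payoffs 5.4, 5.7, 4.2, 5.8, 1.6 → best response D.
Player I against C4: payoffs 0.2, 6, 2.2, 3.3, 4.3 → best response B.
Player II against A: payoffs 0.1, 1, 4.9, 3.5 → best response C3.
Player II against B: payoffs 0.5, 5.1, 2.9, 0.2 → best response C2.
Player II against C: payoffs 0.7, 1.2, 1.9, 0.4 → best response C3.
Player II against D: payoffs 2.9, 1.1, 5.9, 5.3 → best response C3.
Player II against E: payoffs 2.8, 5.4, 3.5, 5.3 → best response C2.
Mutual best responses: (B, C2); (D, C3).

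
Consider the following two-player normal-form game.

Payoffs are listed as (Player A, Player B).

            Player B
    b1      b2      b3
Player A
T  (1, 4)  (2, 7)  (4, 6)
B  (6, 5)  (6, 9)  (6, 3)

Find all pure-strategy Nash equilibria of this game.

Pure NE: (B, b2)

Player A against b1: payoffs 1, 6 → best response B.
Player A against b2: payoffs 2, 6 → best response B.
Player A against b3: payoffs 4, 6 → best response B.
Player B against T: payoffs 4, 7, 6 → best response b2.
Player B against B: payoffs 5, 9, 3 → best response b2.
Mutual best responses: (B, b2).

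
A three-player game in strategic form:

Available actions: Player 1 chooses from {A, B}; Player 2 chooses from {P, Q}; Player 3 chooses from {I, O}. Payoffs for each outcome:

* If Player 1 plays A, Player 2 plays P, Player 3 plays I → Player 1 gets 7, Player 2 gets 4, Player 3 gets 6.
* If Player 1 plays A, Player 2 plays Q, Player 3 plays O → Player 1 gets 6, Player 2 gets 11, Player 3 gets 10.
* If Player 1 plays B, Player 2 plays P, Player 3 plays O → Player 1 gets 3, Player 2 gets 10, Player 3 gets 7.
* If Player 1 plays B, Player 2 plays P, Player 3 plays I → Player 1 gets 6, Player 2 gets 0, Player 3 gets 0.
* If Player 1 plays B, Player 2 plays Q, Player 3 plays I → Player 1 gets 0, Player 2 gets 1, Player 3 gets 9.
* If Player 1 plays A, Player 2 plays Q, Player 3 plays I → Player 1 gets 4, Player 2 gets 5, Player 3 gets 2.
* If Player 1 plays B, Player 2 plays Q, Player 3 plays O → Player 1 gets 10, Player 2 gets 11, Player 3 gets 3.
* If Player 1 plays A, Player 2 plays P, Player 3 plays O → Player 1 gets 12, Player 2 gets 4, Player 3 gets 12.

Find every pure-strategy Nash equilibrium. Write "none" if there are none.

(A, P, I): Player 2 can switch to Q (4 → 5). Not NE.
(A, P, O): Player 2 can switch to Q (4 → 11). Not NE.
(A, Q, I): Player 3 can switch to O (2 → 10). Not NE.
(A, Q, O): Player 1 can switch to B (6 → 10). Not NE.
(B, P, I): Player 1 can switch to A (6 → 7). Not NE.
(B, P, O): Player 1 can switch to A (3 → 12). Not NE.
(B, Q, I): Player 1 can switch to A (0 → 4). Not NE.
(B, Q, O): Player 3 can switch to I (3 → 9). Not NE.

There is no pure-strategy Nash equilibrium.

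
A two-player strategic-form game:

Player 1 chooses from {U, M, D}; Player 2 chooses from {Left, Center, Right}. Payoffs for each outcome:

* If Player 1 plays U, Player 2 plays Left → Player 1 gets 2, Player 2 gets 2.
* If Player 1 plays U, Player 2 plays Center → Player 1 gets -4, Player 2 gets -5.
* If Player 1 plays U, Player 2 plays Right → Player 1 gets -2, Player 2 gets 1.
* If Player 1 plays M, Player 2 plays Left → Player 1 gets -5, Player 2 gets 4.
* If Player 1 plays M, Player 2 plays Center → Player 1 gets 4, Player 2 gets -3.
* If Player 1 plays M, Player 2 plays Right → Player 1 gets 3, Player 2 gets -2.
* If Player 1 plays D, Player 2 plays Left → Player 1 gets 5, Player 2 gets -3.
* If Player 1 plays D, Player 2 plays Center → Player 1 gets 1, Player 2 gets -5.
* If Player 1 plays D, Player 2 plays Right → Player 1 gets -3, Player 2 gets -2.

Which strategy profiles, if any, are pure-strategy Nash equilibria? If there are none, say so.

Player 1 against Left: payoffs 2, -5, 5 → best response D.
Player 1 against Center: payoffs -4, 4, 1 → best response M.
Player 1 against Right: payoffs -2, 3, -3 → best response M.
Player 2 against U: payoffs 2, -5, 1 → best response Left.
Player 2 against M: payoffs 4, -3, -2 → best response Left.
Player 2 against D: payoffs -3, -5, -2 → best response Right.
No profile is a mutual best response for all players.

none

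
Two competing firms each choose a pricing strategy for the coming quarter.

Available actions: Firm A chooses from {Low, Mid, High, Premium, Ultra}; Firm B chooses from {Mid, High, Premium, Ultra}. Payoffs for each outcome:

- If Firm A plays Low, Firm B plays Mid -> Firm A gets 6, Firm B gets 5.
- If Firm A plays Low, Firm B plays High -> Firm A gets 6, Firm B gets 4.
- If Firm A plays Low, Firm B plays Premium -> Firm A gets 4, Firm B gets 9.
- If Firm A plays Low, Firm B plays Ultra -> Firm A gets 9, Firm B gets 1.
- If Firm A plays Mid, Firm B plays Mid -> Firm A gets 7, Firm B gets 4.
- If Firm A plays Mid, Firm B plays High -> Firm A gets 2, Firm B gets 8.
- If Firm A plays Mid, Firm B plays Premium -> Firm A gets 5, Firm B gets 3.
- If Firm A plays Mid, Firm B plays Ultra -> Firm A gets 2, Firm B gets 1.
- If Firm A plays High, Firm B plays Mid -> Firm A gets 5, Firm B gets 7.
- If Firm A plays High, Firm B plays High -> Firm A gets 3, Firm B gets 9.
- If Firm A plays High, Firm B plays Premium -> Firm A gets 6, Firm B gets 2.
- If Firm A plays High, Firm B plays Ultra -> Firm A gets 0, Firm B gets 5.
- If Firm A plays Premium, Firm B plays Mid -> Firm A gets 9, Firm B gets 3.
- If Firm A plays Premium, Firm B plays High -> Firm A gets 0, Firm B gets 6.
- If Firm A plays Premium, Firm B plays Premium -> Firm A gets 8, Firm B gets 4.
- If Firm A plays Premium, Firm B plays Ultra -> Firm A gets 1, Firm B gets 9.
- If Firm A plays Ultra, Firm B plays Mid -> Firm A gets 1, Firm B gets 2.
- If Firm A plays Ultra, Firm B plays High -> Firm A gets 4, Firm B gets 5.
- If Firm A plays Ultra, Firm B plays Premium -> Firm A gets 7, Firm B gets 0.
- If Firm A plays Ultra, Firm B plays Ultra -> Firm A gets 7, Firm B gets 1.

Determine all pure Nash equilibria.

Firm A against Mid: payoffs 6, 7, 5, 9, 1 → best response Premium.
Firm A against High: payoffs 6, 2, 3, 0, 4 → best response Low.
Firm A against Premium: payoffs 4, 5, 6, 8, 7 → best response Premium.
Firm A against Ultra: payoffs 9, 2, 0, 1, 7 → best response Low.
Firm B against Low: payoffs 5, 4, 9, 1 → best response Premium.
Firm B against Mid: payoffs 4, 8, 3, 1 → best response High.
Firm B against High: payoffs 7, 9, 2, 5 → best response High.
Firm B against Premium: payoffs 3, 6, 4, 9 → best response Ultra.
Firm B against Ultra: payoffs 2, 5, 0, 1 → best response High.
No profile is a mutual best response for all players.

This game has no pure Nash equilibrium.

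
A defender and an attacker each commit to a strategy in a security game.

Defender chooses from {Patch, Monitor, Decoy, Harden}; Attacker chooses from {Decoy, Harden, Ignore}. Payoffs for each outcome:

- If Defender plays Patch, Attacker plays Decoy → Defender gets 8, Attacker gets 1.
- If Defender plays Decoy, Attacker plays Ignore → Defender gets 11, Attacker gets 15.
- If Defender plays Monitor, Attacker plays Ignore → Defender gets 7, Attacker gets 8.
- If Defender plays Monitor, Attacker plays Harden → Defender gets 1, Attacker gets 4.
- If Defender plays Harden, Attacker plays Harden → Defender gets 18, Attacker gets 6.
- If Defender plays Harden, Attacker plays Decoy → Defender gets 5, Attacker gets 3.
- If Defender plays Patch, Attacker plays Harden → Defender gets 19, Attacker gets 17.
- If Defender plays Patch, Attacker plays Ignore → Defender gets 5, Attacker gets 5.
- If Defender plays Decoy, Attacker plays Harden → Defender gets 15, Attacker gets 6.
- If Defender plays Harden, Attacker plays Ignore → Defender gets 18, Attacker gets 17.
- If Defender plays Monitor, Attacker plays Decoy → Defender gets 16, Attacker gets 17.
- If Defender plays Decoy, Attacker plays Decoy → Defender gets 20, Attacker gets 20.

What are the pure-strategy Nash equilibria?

Defender against Decoy: payoffs 8, 16, 20, 5 → best response Decoy.
Defender against Harden: payoffs 19, 1, 15, 18 → best response Patch.
Defender against Ignore: payoffs 5, 7, 11, 18 → best response Harden.
Attacker against Patch: payoffs 1, 17, 5 → best response Harden.
Attacker against Monitor: payoffs 17, 4, 8 → best response Decoy.
Attacker against Decoy: payoffs 20, 6, 15 → best response Decoy.
Attacker against Harden: payoffs 3, 6, 17 → best response Ignore.
Mutual best responses: (Patch, Harden); (Decoy, Decoy); (Harden, Ignore).

Pure-strategy Nash equilibria: (Patch, Harden), (Decoy, Decoy), (Harden, Ignore)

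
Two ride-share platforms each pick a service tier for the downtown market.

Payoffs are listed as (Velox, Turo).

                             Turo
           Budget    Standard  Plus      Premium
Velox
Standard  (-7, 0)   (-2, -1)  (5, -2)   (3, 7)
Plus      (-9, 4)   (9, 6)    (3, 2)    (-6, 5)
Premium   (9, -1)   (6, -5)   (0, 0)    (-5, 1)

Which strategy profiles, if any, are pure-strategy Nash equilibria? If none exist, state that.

Mark each player's best response to every combination of opponents' strategies; a profile where every player is best-responding is a pure Nash equilibrium.
Velox against Budget: payoffs -7, -9, 9 → best response Premium.
Velox against Standard: payoffs -2, 9, 6 → best response Plus.
Velox against Plus: payoffs 5, 3, 0 → best response Standard.
Velox against Premium: payoffs 3, -6, -5 → best response Standard.
Turo against Standard: payoffs 0, -1, -2, 7 → best response Premium.
Turo against Plus: payoffs 4, 6, 2, 5 → best response Standard.
Turo against Premium: payoffs -1, -5, 0, 1 → best response Premium.
Mutual best responses: (Standard, Premium); (Plus, Standard).

The pure Nash equilibria are (Standard, Premium) and (Plus, Standard).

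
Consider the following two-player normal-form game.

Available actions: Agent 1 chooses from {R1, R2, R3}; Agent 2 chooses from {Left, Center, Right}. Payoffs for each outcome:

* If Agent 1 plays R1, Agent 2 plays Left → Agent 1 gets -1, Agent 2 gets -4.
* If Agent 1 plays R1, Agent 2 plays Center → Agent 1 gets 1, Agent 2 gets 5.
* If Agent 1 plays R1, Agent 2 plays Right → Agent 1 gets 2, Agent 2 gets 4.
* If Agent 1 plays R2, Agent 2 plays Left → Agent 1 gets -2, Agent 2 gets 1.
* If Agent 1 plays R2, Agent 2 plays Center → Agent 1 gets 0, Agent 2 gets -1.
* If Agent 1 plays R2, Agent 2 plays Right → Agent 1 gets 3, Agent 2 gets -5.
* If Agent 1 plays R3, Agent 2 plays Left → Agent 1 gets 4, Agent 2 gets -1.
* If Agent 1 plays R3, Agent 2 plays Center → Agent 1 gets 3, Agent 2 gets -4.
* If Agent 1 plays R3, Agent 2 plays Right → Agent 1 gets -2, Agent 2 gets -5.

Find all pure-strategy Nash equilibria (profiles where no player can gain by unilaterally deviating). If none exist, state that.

Pure NE: (R3, Left)

Mark each player's best response to every combination of opponents' strategies; a profile where every player is best-responding is a pure Nash equilibrium.
Agent 1 against Left: payoffs -1, -2, 4 → best response R3.
Agent 1 against Center: payoffs 1, 0, 3 → best response R3.
Agent 1 against Right: payoffs 2, 3, -2 → best response R2.
Agent 2 against R1: payoffs -4, 5, 4 → best response Center.
Agent 2 against R2: payoffs 1, -1, -5 → best response Left.
Agent 2 against R3: payoffs -1, -4, -5 → best response Left.
Mutual best responses: (R3, Left).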